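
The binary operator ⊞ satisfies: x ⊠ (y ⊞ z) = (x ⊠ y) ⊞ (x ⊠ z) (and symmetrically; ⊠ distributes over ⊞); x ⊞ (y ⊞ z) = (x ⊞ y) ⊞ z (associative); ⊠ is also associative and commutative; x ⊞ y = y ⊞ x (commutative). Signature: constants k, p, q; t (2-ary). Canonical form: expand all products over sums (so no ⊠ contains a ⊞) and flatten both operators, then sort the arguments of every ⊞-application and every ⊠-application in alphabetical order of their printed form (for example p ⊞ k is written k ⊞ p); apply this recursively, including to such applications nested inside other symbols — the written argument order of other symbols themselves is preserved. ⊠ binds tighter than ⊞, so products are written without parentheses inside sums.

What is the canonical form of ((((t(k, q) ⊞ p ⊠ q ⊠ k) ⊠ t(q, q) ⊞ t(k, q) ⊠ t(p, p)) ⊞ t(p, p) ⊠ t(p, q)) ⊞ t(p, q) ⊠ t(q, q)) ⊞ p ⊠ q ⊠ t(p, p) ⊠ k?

Answer: k ⊠ p ⊠ q ⊠ t(p, p) ⊞ k ⊠ p ⊠ q ⊠ t(q, q) ⊞ t(k, q) ⊠ t(p, p) ⊞ t(k, q) ⊠ t(q, q) ⊞ t(p, p) ⊠ t(p, q) ⊞ t(p, q) ⊠ t(q, q)

Derivation:
Expand:  t(k, q) ⊠ t(q, q) ⊞ k ⊠ p ⊠ q ⊠ t(q, q) ⊞ t(k, q) ⊠ t(p, p) ⊞ t(p, p) ⊠ t(p, q) ⊞ t(p, q) ⊠ t(q, q) ⊞ k ⊠ p ⊠ q ⊠ t(p, p)
Order the arguments:  k ⊠ p ⊠ q ⊠ t(p, p) ⊞ k ⊠ p ⊠ q ⊠ t(q, q) ⊞ t(k, q) ⊠ t(p, p) ⊞ t(k, q) ⊠ t(q, q) ⊞ t(p, p) ⊠ t(p, q) ⊞ t(p, q) ⊠ t(q, q)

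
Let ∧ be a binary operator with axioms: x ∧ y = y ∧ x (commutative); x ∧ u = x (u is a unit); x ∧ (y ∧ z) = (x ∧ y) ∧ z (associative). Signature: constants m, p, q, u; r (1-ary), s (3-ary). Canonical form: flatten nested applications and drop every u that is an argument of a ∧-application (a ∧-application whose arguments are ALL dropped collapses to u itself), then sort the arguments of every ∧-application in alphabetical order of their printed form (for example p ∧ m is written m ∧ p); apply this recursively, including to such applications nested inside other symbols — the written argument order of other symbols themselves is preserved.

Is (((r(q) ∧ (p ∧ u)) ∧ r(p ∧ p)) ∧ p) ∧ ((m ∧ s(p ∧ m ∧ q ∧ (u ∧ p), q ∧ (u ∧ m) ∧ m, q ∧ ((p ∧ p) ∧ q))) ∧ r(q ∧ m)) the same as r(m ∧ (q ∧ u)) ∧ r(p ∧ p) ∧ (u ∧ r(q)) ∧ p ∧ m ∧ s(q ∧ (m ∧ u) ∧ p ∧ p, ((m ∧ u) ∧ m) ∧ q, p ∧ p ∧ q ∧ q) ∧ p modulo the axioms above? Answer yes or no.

Left:  (((r(q) ∧ (p ∧ u)) ∧ r(p ∧ p)) ∧ p) ∧ ((m ∧ s(p ∧ m ∧ q ∧ (u ∧ p), q ∧ (u ∧ m) ∧ m, q ∧ ((p ∧ p) ∧ q))) ∧ r(q ∧ m))
  Merge nested applications:  r(q) ∧ p ∧ u ∧ r(p ∧ p) ∧ p ∧ m ∧ s(p ∧ m ∧ q ∧ (u ∧ p), q ∧ (u ∧ m) ∧ m, q ∧ ((p ∧ p) ∧ q)) ∧ r(q ∧ m)
  Inside:  s(p ∧ m ∧ q ∧ (u ∧ p), q ∧ (u ∧ m) ∧ m, q ∧ ((p ∧ p) ∧ q))  →  s(m ∧ p ∧ p ∧ q, m ∧ m ∧ q, p ∧ p ∧ q ∧ q)
  Canonicalize subterm:  r(q ∧ m)  →  r(m ∧ q)
  Drop the unit:  drop u
  Sort arguments:  m ∧ p ∧ p ∧ r(m ∧ q) ∧ r(p ∧ p) ∧ r(q) ∧ s(m ∧ p ∧ p ∧ q, m ∧ m ∧ q, p ∧ p ∧ q ∧ q)
Right:  r(m ∧ (q ∧ u)) ∧ r(p ∧ p) ∧ (u ∧ r(q)) ∧ p ∧ m ∧ s(q ∧ (m ∧ u) ∧ p ∧ p, ((m ∧ u) ∧ m) ∧ q, p ∧ p ∧ q ∧ q) ∧ p
  Merge nested applications:  r(m ∧ (q ∧ u)) ∧ r(p ∧ p) ∧ u ∧ r(q) ∧ p ∧ m ∧ s(q ∧ (m ∧ u) ∧ p ∧ p, ((m ∧ u) ∧ m) ∧ q, p ∧ p ∧ q ∧ q) ∧ p
  Inside:  r(m ∧ (q ∧ u))  →  r(m ∧ q)
  Canonicalize subterm:  s(q ∧ (m ∧ u) ∧ p ∧ p, ((m ∧ u) ∧ m) ∧ q, p ∧ p ∧ q ∧ q)  →  s(m ∧ p ∧ p ∧ q, m ∧ m ∧ q, p ∧ p ∧ q ∧ q)
  Units out:  drop u
  Sort:  m ∧ p ∧ p ∧ r(m ∧ q) ∧ r(p ∧ p) ∧ r(q) ∧ s(m ∧ p ∧ p ∧ q, m ∧ m ∧ q, p ∧ p ∧ q ∧ q)

Answer: yes — both canonical forms are m ∧ p ∧ p ∧ r(m ∧ q) ∧ r(p ∧ p) ∧ r(q) ∧ s(m ∧ p ∧ p ∧ q, m ∧ m ∧ q, p ∧ p ∧ q ∧ q)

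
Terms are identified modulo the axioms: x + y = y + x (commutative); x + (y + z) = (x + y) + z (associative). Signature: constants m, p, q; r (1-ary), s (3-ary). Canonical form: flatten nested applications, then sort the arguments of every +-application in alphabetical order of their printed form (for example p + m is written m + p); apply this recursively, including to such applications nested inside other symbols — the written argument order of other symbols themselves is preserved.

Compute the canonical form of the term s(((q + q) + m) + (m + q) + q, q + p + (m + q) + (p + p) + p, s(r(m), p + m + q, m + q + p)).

Work inside:  q + p + (m + q) + (p + p) + p
Flatten:  q + p + m + q + p + p + p
Sort:  m + p + p + p + p + q + q
Put back:  s(m + m + q + q + q + q, m + p + p + p + p + q + q, s(r(m), m + p + q, m + p + q))

Answer: s(m + m + q + q + q + q, m + p + p + p + p + q + q, s(r(m), m + p + q, m + p + q))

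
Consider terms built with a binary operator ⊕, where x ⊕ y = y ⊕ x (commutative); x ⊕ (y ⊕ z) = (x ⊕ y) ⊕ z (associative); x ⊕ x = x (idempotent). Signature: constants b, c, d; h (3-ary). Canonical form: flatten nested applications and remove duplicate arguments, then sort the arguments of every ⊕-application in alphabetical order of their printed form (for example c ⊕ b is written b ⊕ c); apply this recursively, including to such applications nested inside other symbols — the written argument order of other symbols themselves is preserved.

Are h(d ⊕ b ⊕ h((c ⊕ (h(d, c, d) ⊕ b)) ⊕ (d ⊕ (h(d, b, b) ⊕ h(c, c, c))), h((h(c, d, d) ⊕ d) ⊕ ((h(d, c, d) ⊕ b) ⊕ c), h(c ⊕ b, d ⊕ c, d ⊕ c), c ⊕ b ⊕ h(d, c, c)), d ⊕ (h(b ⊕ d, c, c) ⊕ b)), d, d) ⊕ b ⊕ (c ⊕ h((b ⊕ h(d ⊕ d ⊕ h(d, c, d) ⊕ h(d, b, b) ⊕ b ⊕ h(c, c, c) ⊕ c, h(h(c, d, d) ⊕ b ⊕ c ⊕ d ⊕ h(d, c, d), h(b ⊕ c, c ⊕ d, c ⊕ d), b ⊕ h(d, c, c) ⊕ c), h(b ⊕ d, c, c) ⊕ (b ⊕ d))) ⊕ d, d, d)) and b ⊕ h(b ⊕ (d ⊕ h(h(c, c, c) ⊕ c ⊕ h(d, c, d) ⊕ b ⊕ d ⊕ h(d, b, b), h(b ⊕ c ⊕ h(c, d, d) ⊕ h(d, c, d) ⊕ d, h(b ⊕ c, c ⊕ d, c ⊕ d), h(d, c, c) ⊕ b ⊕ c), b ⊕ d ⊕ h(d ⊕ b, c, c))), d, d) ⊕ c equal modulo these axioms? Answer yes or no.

Left:  h(d ⊕ b ⊕ h((c ⊕ (h(d, c, d) ⊕ b)) ⊕ (d ⊕ (h(d, b, b) ⊕ h(c, c, c))), h((h(c, d, d) ⊕ d) ⊕ ((h(d, c, d) ⊕ b) ⊕ c), h(c ⊕ b, d ⊕ c, d ⊕ c), c ⊕ b ⊕ h(d, c, c)), d ⊕ (h(b ⊕ d, c, c) ⊕ b)), d, d) ⊕ b ⊕ (c ⊕ h((b ⊕ h(d ⊕ d ⊕ h(d, c, d) ⊕ h(d, b, b) ⊕ b ⊕ h(c, c, c) ⊕ c, h(h(c, d, d) ⊕ b ⊕ c ⊕ d ⊕ h(d, c, d), h(b ⊕ c, c ⊕ d, c ⊕ d), b ⊕ h(d, c, c) ⊕ c), h(b ⊕ d, c, c) ⊕ (b ⊕ d))) ⊕ d, d, d))
  Merge nested applications:  h(d ⊕ b ⊕ h((c ⊕ (h(d, c, d) ⊕ b)) ⊕ (d ⊕ (h(d, b, b) ⊕ h(c, c, c))), h((h(c, d, d) ⊕ d) ⊕ ((h(d, c, d) ⊕ b) ⊕ c), h(c ⊕ b, d ⊕ c, d ⊕ c), c ⊕ b ⊕ h(d, c, c)), d ⊕ (h(b ⊕ d, c, c) ⊕ b)), d, d) ⊕ b ⊕ c ⊕ h((b ⊕ h(d ⊕ d ⊕ h(d, c, d) ⊕ h(d, b, b) ⊕ b ⊕ h(c, c, c) ⊕ c, h(h(c, d, d) ⊕ b ⊕ c ⊕ d ⊕ h(d, c, d), h(b ⊕ c, c ⊕ d, c ⊕ d), b ⊕ h(d, c, c) ⊕ c), h(b ⊕ d, c, c) ⊕ (b ⊕ d))) ⊕ d, d, d)
  Inside:  h(d ⊕ b ⊕ h((c ⊕ (h(d, c, d) ⊕ b)) ⊕ (d ⊕ (h(d, b, b) ⊕ h(c, c, c))), h((h(c, d, d) ⊕ d) ⊕ ((h(d, c, d) ⊕ b) ⊕ c), h(c ⊕ b, d ⊕ c, d ⊕ c), c ⊕ b ⊕ h(d, c, c)), d ⊕ (h(b ⊕ d, c, c) ⊕ b)), d, d)  →  h(b ⊕ d ⊕ h(b ⊕ c ⊕ d ⊕ h(c, c, c) ⊕ h(d, b, b) ⊕ h(d, c, d), h(b ⊕ c ⊕ d ⊕ h(c, d, d) ⊕ h(d, c, d), h(b ⊕ c, c ⊕ d, c ⊕ d), b ⊕ c ⊕ h(d, c, c)), b ⊕ d ⊕ h(b ⊕ d, c, c)), d, d)
  Simplify inside:  h((b ⊕ h(d ⊕ d ⊕ h(d, c, d) ⊕ h(d, b, b) ⊕ b ⊕ h(c, c, c) ⊕ c, h(h(c, d, d) ⊕ b ⊕ c ⊕ d ⊕ h(d, c, d), h(b ⊕ c, c ⊕ d, c ⊕ d), b ⊕ h(d, c, c) ⊕ c), h(b ⊕ d, c, c) ⊕ (b ⊕ d))) ⊕ d, d, d)  →  h(b ⊕ d ⊕ h(b ⊕ c ⊕ d ⊕ h(c, c, c) ⊕ h(d, b, b) ⊕ h(d, c, d), h(b ⊕ c ⊕ d ⊕ h(c, d, d) ⊕ h(d, c, d), h(b ⊕ c, c ⊕ d, c ⊕ d), b ⊕ c ⊕ h(d, c, c)), b ⊕ d ⊕ h(b ⊕ d, c, c)), d, d)
  Drop duplicates:  drop duplicate h(b ⊕ d ⊕ h(b ⊕ c ⊕ d ⊕ h(c, c, c) ⊕ h(d, b, b) ⊕ h(d, c, d), h(b ⊕ c ⊕ d ⊕ h(c, d, d) ⊕ h(d, c, d), h(b ⊕ c, c ⊕ d, c ⊕ d), b ⊕ c ⊕ h(d, c, c)), b ⊕ d ⊕ h(b ⊕ d, c, c)), d, d)
  Sort:  b ⊕ c ⊕ h(b ⊕ d ⊕ h(b ⊕ c ⊕ d ⊕ h(c, c, c) ⊕ h(d, b, b) ⊕ h(d, c, d), h(b ⊕ c ⊕ d ⊕ h(c, d, d) ⊕ h(d, c, d), h(b ⊕ c, c ⊕ d, c ⊕ d), b ⊕ c ⊕ h(d, c, c)), b ⊕ d ⊕ h(b ⊕ d, c, c)), d, d)
Right:  b ⊕ h(b ⊕ (d ⊕ h(h(c, c, c) ⊕ c ⊕ h(d, c, d) ⊕ b ⊕ d ⊕ h(d, b, b), h(b ⊕ c ⊕ h(c, d, d) ⊕ h(d, c, d) ⊕ d, h(b ⊕ c, c ⊕ d, c ⊕ d), h(d, c, c) ⊕ b ⊕ c), b ⊕ d ⊕ h(d ⊕ b, c, c))), d, d) ⊕ c
  Simplify inside:  h(b ⊕ (d ⊕ h(h(c, c, c) ⊕ c ⊕ h(d, c, d) ⊕ b ⊕ d ⊕ h(d, b, b), h(b ⊕ c ⊕ h(c, d, d) ⊕ h(d, c, d) ⊕ d, h(b ⊕ c, c ⊕ d, c ⊕ d), h(d, c, c) ⊕ b ⊕ c), b ⊕ d ⊕ h(d ⊕ b, c, c))), d, d)  →  h(b ⊕ d ⊕ h(b ⊕ c ⊕ d ⊕ h(c, c, c) ⊕ h(d, b, b) ⊕ h(d, c, d), h(b ⊕ c ⊕ d ⊕ h(c, d, d) ⊕ h(d, c, d), h(b ⊕ c, c ⊕ d, c ⊕ d), b ⊕ c ⊕ h(d, c, c)), b ⊕ d ⊕ h(b ⊕ d, c, c)), d, d)
  Order the arguments:  b ⊕ c ⊕ h(b ⊕ d ⊕ h(b ⊕ c ⊕ d ⊕ h(c, c, c) ⊕ h(d, b, b) ⊕ h(d, c, d), h(b ⊕ c ⊕ d ⊕ h(c, d, d) ⊕ h(d, c, d), h(b ⊕ c, c ⊕ d, c ⊕ d), b ⊕ c ⊕ h(d, c, c)), b ⊕ d ⊕ h(b ⊕ d, c, c)), d, d)

Answer: yes — both canonical forms are b ⊕ c ⊕ h(b ⊕ d ⊕ h(b ⊕ c ⊕ d ⊕ h(c, c, c) ⊕ h(d, b, b) ⊕ h(d, c, d), h(b ⊕ c ⊕ d ⊕ h(c, d, d) ⊕ h(d, c, d), h(b ⊕ c, c ⊕ d, c ⊕ d), b ⊕ c ⊕ h(d, c, c)), b ⊕ d ⊕ h(b ⊕ d, c, c)), d, d)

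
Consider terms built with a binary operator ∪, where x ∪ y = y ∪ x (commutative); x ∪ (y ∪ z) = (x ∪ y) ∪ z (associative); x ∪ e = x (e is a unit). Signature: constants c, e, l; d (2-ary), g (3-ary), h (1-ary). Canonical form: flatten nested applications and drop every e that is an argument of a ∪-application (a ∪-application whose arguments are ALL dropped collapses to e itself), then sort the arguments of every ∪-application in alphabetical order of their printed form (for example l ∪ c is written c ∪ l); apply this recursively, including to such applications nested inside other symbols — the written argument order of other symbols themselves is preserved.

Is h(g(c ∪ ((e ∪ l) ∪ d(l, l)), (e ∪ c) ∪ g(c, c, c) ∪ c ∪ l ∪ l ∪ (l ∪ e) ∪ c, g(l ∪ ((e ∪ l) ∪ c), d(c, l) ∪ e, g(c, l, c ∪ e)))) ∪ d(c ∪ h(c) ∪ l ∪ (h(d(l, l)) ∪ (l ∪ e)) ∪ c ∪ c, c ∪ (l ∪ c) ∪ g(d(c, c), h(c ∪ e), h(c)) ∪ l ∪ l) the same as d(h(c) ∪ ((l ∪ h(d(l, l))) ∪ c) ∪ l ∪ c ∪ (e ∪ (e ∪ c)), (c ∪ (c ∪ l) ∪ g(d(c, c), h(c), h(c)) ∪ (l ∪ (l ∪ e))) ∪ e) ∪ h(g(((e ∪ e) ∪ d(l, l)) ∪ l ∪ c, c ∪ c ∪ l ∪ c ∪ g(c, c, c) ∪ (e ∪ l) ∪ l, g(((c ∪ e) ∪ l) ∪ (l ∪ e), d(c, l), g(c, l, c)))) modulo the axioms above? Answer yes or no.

Left:  h(g(c ∪ ((e ∪ l) ∪ d(l, l)), (e ∪ c) ∪ g(c, c, c) ∪ c ∪ l ∪ l ∪ (l ∪ e) ∪ c, g(l ∪ ((e ∪ l) ∪ c), d(c, l) ∪ e, g(c, l, c ∪ e)))) ∪ d(c ∪ h(c) ∪ l ∪ (h(d(l, l)) ∪ (l ∪ e)) ∪ c ∪ c, c ∪ (l ∪ c) ∪ g(d(c, c), h(c ∪ e), h(c)) ∪ l ∪ l)
  Canonicalize subterm:  h(g(c ∪ ((e ∪ l) ∪ d(l, l)), (e ∪ c) ∪ g(c, c, c) ∪ c ∪ l ∪ l ∪ (l ∪ e) ∪ c, g(l ∪ ((e ∪ l) ∪ c), d(c, l) ∪ e, g(c, l, c ∪ e))))  →  h(g(c ∪ d(l, l) ∪ l, c ∪ c ∪ c ∪ g(c, c, c) ∪ l ∪ l ∪ l, g(c ∪ l ∪ l, d(c, l), g(c, l, c))))
  Inside:  d(c ∪ h(c) ∪ l ∪ (h(d(l, l)) ∪ (l ∪ e)) ∪ c ∪ c, c ∪ (l ∪ c) ∪ g(d(c, c), h(c ∪ e), h(c)) ∪ l ∪ l)  →  d(c ∪ c ∪ c ∪ h(c) ∪ h(d(l, l)) ∪ l ∪ l, c ∪ c ∪ g(d(c, c), h(c), h(c)) ∪ l ∪ l ∪ l)
  Order the arguments:  d(c ∪ c ∪ c ∪ h(c) ∪ h(d(l, l)) ∪ l ∪ l, c ∪ c ∪ g(d(c, c), h(c), h(c)) ∪ l ∪ l ∪ l) ∪ h(g(c ∪ d(l, l) ∪ l, c ∪ c ∪ c ∪ g(c, c, c) ∪ l ∪ l ∪ l, g(c ∪ l ∪ l, d(c, l), g(c, l, c))))
Right:  d(h(c) ∪ ((l ∪ h(d(l, l))) ∪ c) ∪ l ∪ c ∪ (e ∪ (e ∪ c)), (c ∪ (c ∪ l) ∪ g(d(c, c), h(c), h(c)) ∪ (l ∪ (l ∪ e))) ∪ e) ∪ h(g(((e ∪ e) ∪ d(l, l)) ∪ l ∪ c, c ∪ c ∪ l ∪ c ∪ g(c, c, c) ∪ (e ∪ l) ∪ l, g(((c ∪ e) ∪ l) ∪ (l ∪ e), d(c, l), g(c, l, c))))
  Simplify inside:  d(h(c) ∪ ((l ∪ h(d(l, l))) ∪ c) ∪ l ∪ c ∪ (e ∪ (e ∪ c)), (c ∪ (c ∪ l) ∪ g(d(c, c), h(c), h(c)) ∪ (l ∪ (l ∪ e))) ∪ e)  →  d(c ∪ c ∪ c ∪ h(c) ∪ h(d(l, l)) ∪ l ∪ l, c ∪ c ∪ g(d(c, c), h(c), h(c)) ∪ l ∪ l ∪ l)
  Inside:  h(g(((e ∪ e) ∪ d(l, l)) ∪ l ∪ c, c ∪ c ∪ l ∪ c ∪ g(c, c, c) ∪ (e ∪ l) ∪ l, g(((c ∪ e) ∪ l) ∪ (l ∪ e), d(c, l), g(c, l, c))))  →  h(g(c ∪ d(l, l) ∪ l, c ∪ c ∪ c ∪ g(c, c, c) ∪ l ∪ l ∪ l, g(c ∪ l ∪ l, d(c, l), g(c, l, c))))
  Sort arguments:  d(c ∪ c ∪ c ∪ h(c) ∪ h(d(l, l)) ∪ l ∪ l, c ∪ c ∪ g(d(c, c), h(c), h(c)) ∪ l ∪ l ∪ l) ∪ h(g(c ∪ d(l, l) ∪ l, c ∪ c ∪ c ∪ g(c, c, c) ∪ l ∪ l ∪ l, g(c ∪ l ∪ l, d(c, l), g(c, l, c))))

Answer: yes — both canonical forms are d(c ∪ c ∪ c ∪ h(c) ∪ h(d(l, l)) ∪ l ∪ l, c ∪ c ∪ g(d(c, c), h(c), h(c)) ∪ l ∪ l ∪ l) ∪ h(g(c ∪ d(l, l) ∪ l, c ∪ c ∪ c ∪ g(c, c, c) ∪ l ∪ l ∪ l, g(c ∪ l ∪ l, d(c, l), g(c, l, c))))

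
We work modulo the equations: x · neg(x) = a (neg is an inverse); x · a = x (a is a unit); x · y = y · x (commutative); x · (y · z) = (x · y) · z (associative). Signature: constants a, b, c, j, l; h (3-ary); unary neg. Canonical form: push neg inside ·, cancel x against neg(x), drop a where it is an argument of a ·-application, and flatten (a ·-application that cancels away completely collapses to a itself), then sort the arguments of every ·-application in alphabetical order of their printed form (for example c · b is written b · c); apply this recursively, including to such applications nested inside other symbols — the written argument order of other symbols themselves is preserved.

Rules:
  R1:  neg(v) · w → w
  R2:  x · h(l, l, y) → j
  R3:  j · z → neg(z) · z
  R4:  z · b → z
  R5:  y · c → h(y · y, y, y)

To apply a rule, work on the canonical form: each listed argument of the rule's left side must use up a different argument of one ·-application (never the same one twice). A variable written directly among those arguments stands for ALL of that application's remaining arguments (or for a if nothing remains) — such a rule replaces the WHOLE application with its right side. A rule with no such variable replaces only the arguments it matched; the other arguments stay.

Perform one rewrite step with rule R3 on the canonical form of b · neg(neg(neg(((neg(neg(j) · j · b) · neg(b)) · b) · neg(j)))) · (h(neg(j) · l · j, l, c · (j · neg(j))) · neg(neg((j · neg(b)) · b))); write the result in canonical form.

Canonical form:  b · b · h(l, l, c) · j · j
Match R3:  consume j;  z := b · b · h(l, l, c) · j
Every leftover argument binds to the variable; the entire application is replaced.
New term:  a

Answer: a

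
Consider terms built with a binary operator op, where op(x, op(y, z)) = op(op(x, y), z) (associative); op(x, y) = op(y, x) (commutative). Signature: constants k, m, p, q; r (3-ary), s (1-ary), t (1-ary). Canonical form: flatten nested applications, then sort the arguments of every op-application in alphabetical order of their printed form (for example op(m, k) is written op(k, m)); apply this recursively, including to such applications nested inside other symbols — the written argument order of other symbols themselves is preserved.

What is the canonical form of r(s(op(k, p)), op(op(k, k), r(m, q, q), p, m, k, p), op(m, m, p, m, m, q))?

Answer: r(s(op(k, p)), op(k, k, k, m, p, p, r(m, q, q)), op(m, m, m, m, p, q))

Derivation:
Focus inside:  op(op(k, k), r(m, q, q), p, m, k, p)
Merge nested applications:  op(k, k, r(m, q, q), p, m, k, p)
Sort:  op(k, k, k, m, p, p, r(m, q, q))
Reassemble:  r(s(op(k, p)), op(k, k, k, m, p, p, r(m, q, q)), op(m, m, m, m, p, q))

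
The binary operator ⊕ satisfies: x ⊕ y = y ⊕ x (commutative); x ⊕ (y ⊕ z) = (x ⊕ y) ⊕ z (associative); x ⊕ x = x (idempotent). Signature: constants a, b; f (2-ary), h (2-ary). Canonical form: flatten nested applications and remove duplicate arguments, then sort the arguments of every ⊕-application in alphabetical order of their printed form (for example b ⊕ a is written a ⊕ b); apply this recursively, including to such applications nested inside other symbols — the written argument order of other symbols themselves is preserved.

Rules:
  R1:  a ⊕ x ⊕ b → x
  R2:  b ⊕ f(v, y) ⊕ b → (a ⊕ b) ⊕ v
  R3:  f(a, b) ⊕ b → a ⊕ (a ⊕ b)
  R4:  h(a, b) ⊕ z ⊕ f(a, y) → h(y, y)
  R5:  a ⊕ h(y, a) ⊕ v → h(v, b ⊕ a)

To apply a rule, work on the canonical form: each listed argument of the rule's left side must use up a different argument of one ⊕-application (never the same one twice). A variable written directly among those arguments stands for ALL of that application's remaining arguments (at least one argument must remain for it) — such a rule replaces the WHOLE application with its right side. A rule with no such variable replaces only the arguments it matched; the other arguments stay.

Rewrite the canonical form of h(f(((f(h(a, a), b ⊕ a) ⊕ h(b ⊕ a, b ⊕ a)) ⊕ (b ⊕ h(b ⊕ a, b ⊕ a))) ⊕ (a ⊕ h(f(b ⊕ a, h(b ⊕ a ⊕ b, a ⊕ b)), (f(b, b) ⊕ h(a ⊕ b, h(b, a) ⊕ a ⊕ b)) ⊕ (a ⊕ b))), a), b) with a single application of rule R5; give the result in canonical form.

Canonical form:  h(f(a ⊕ b ⊕ f(h(a, a), a ⊕ b) ⊕ h(a ⊕ b, a ⊕ b) ⊕ h(f(a ⊕ b, h(a ⊕ b, a ⊕ b)), a ⊕ b ⊕ f(b, b) ⊕ h(a ⊕ b, a ⊕ b ⊕ h(b, a))), a), b)
Match R5:  consume a, h(b, a);  v := b, y := b
Every leftover argument binds to the variable; the entire application is replaced.
Result:  h(f(a ⊕ b ⊕ f(h(a, a), a ⊕ b) ⊕ h(a ⊕ b, a ⊕ b) ⊕ h(f(a ⊕ b, h(a ⊕ b, a ⊕ b)), a ⊕ b ⊕ f(b, b) ⊕ h(a ⊕ b, h(b, a ⊕ b))), a), b)

Answer: h(f(a ⊕ b ⊕ f(h(a, a), a ⊕ b) ⊕ h(a ⊕ b, a ⊕ b) ⊕ h(f(a ⊕ b, h(a ⊕ b, a ⊕ b)), a ⊕ b ⊕ f(b, b) ⊕ h(a ⊕ b, h(b, a ⊕ b))), a), b)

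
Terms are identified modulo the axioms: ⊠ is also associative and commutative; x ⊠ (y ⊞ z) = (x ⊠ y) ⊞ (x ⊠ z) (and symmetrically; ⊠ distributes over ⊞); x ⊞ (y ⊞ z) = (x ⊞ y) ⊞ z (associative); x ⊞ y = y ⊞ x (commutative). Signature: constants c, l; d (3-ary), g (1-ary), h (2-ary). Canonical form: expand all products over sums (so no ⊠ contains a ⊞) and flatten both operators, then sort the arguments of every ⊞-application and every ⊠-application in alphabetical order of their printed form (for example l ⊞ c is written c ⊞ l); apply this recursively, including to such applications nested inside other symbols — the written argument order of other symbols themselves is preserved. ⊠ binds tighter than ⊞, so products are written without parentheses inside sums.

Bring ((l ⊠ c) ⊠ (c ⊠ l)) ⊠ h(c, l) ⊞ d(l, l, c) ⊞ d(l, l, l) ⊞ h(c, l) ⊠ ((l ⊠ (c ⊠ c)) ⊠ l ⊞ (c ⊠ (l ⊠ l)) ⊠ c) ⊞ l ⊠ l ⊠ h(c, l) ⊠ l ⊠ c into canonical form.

Answer: c ⊠ c ⊠ h(c, l) ⊠ l ⊠ l ⊞ c ⊠ c ⊠ h(c, l) ⊠ l ⊠ l ⊞ c ⊠ c ⊠ h(c, l) ⊠ l ⊠ l ⊞ c ⊠ h(c, l) ⊠ l ⊠ l ⊠ l ⊞ d(l, l, c) ⊞ d(l, l, l)

Derivation:
Expand products over sums:  c ⊠ c ⊠ h(c, l) ⊠ l ⊠ l ⊞ d(l, l, c) ⊞ d(l, l, l) ⊞ c ⊠ c ⊠ h(c, l) ⊠ l ⊠ l ⊞ c ⊠ c ⊠ h(c, l) ⊠ l ⊠ l ⊞ c ⊠ h(c, l) ⊠ l ⊠ l ⊠ l
Sort:  c ⊠ c ⊠ h(c, l) ⊠ l ⊠ l ⊞ c ⊠ c ⊠ h(c, l) ⊠ l ⊠ l ⊞ c ⊠ c ⊠ h(c, l) ⊠ l ⊠ l ⊞ c ⊠ h(c, l) ⊠ l ⊠ l ⊠ l ⊞ d(l, l, c) ⊞ d(l, l, l)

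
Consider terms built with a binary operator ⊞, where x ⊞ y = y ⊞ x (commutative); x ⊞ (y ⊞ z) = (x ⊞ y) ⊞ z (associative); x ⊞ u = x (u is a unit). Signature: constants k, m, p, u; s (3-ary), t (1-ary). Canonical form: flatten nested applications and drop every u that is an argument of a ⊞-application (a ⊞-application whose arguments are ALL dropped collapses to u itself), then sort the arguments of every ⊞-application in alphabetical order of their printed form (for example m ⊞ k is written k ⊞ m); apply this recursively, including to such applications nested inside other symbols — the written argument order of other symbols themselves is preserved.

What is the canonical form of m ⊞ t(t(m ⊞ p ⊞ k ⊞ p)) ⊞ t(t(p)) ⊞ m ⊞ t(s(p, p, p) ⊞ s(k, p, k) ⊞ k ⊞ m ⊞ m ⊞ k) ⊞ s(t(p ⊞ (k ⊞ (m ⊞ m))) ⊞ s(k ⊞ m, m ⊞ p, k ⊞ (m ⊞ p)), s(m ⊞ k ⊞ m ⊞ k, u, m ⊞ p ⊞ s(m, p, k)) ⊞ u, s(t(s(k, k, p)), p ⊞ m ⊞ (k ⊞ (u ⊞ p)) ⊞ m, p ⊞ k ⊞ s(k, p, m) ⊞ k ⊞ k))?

Answer: m ⊞ m ⊞ s(s(k ⊞ m, m ⊞ p, k ⊞ m ⊞ p) ⊞ t(k ⊞ m ⊞ m ⊞ p), s(k ⊞ k ⊞ m ⊞ m, u, m ⊞ p ⊞ s(m, p, k)), s(t(s(k, k, p)), k ⊞ m ⊞ m ⊞ p ⊞ p, k ⊞ k ⊞ k ⊞ p ⊞ s(k, p, m))) ⊞ t(k ⊞ k ⊞ m ⊞ m ⊞ s(k, p, k) ⊞ s(p, p, p)) ⊞ t(t(k ⊞ m ⊞ p ⊞ p)) ⊞ t(t(p))

Derivation:
Canonicalize subterm:  t(t(m ⊞ p ⊞ k ⊞ p))  →  t(t(k ⊞ m ⊞ p ⊞ p))
Simplify inside:  t(s(p, p, p) ⊞ s(k, p, k) ⊞ k ⊞ m ⊞ m ⊞ k)  →  t(k ⊞ k ⊞ m ⊞ m ⊞ s(k, p, k) ⊞ s(p, p, p))
Inside:  s(t(p ⊞ (k ⊞ (m ⊞ m))) ⊞ s(k ⊞ m, m ⊞ p, k ⊞ (m ⊞ p)), s(m ⊞ k ⊞ m ⊞ k, u, m ⊞ p ⊞ s(m, p, k)) ⊞ u, s(t(s(k, k, p)), p ⊞ m ⊞ (k ⊞ (u ⊞ p)) ⊞ m, p ⊞ k ⊞ s(k, p, m) ⊞ k ⊞ k))  →  s(s(k ⊞ m, m ⊞ p, k ⊞ m ⊞ p) ⊞ t(k ⊞ m ⊞ m ⊞ p), s(k ⊞ k ⊞ m ⊞ m, u, m ⊞ p ⊞ s(m, p, k)), s(t(s(k, k, p)), k ⊞ m ⊞ m ⊞ p ⊞ p, k ⊞ k ⊞ k ⊞ p ⊞ s(k, p, m)))
Sort arguments:  m ⊞ m ⊞ s(s(k ⊞ m, m ⊞ p, k ⊞ m ⊞ p) ⊞ t(k ⊞ m ⊞ m ⊞ p), s(k ⊞ k ⊞ m ⊞ m, u, m ⊞ p ⊞ s(m, p, k)), s(t(s(k, k, p)), k ⊞ m ⊞ m ⊞ p ⊞ p, k ⊞ k ⊞ k ⊞ p ⊞ s(k, p, m))) ⊞ t(k ⊞ k ⊞ m ⊞ m ⊞ s(k, p, k) ⊞ s(p, p, p)) ⊞ t(t(k ⊞ m ⊞ p ⊞ p)) ⊞ t(t(p))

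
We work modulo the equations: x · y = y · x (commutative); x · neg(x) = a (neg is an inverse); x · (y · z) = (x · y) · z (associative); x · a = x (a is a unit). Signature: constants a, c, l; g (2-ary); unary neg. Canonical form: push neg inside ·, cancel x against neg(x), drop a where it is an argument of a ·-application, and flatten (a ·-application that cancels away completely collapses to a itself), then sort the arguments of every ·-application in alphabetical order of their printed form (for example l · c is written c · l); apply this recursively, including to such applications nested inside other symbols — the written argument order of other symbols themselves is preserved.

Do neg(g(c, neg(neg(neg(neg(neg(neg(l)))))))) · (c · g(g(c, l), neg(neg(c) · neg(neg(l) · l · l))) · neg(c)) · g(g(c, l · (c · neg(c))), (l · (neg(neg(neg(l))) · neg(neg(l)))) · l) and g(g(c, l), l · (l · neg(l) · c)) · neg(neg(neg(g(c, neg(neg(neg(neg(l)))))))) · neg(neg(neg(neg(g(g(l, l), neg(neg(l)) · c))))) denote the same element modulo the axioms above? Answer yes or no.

Answer: no — g(g(c, l), c · l) · g(g(c, l), l · l) · neg(g(c, l)) vs g(g(c, l), c · l) · g(g(l, l), c · l) · neg(g(c, l))

Derivation:
Left:  neg(g(c, neg(neg(neg(neg(neg(neg(l)))))))) · (c · g(g(c, l), neg(neg(c) · neg(neg(l) · l · l))) · neg(c)) · g(g(c, l · (c · neg(c))), (l · (neg(neg(neg(l))) · neg(neg(l)))) · l)
  Push neg inside:  distribute neg over · and collapse double neg
  Cancel:  c cancels
  Collect:  neg(g(c, l)) · g(g(c, l), c · l) · g(g(c, l), l · l)
  Sort:  g(g(c, l), c · l) · g(g(c, l), l · l) · neg(g(c, l))
Right:  g(g(c, l), l · (l · neg(l) · c)) · neg(neg(neg(g(c, neg(neg(neg(neg(l)))))))) · neg(neg(neg(neg(g(g(l, l), neg(neg(l)) · c)))))
  Push neg inside:  distribute neg over · and collapse double neg
  Combine occurrences:  g(g(c, l), c · l) · neg(g(c, l)) · g(g(l, l), c · l)
  Sort arguments:  g(g(c, l), c · l) · g(g(l, l), c · l) · neg(g(c, l))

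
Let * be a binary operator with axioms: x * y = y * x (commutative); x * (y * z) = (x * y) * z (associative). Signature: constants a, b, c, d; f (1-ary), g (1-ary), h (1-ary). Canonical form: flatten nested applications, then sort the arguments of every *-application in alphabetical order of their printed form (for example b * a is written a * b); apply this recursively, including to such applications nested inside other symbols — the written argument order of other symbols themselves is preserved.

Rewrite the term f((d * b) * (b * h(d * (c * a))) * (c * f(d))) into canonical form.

Answer: f(b * b * c * d * f(d) * h(a * c * d))

Derivation:
Work inside:  (d * b) * (b * h(d * (c * a))) * (c * f(d))
Merge nested applications:  d * b * b * h(d * (c * a)) * c * f(d)
Canonicalize subterm:  h(d * (c * a))  →  h(a * c * d)
Order the arguments:  b * b * c * d * f(d) * h(a * c * d)
Rebuild:  f(b * b * c * d * f(d) * h(a * c * d))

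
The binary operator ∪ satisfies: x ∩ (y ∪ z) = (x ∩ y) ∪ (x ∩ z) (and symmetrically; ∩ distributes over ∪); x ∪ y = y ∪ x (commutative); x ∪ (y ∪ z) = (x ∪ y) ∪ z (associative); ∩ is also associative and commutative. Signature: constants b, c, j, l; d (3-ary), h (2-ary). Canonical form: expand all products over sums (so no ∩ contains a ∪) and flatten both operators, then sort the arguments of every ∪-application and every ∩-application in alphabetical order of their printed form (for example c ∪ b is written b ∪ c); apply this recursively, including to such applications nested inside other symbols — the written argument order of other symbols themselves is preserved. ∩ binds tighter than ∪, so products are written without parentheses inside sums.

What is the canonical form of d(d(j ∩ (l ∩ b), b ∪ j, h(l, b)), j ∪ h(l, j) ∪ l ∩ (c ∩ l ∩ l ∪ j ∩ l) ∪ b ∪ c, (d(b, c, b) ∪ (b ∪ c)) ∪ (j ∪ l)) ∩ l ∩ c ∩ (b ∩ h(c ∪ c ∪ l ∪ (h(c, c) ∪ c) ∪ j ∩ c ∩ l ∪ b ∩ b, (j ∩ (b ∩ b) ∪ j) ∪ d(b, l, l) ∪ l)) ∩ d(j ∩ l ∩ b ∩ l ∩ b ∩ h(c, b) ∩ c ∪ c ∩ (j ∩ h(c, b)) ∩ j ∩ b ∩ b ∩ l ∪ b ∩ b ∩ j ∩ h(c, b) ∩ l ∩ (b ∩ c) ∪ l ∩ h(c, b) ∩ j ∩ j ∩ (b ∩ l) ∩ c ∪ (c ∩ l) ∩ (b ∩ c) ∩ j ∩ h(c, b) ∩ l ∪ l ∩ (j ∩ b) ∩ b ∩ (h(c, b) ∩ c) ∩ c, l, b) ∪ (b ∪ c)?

Answer: b ∪ b ∩ c ∩ d(b ∩ b ∩ b ∩ c ∩ h(c, b) ∩ j ∩ l ∪ b ∩ b ∩ c ∩ c ∩ h(c, b) ∩ j ∩ l ∪ b ∩ b ∩ c ∩ h(c, b) ∩ j ∩ j ∩ l ∪ b ∩ b ∩ c ∩ h(c, b) ∩ j ∩ l ∩ l ∪ b ∩ c ∩ c ∩ h(c, b) ∩ j ∩ l ∩ l ∪ b ∩ c ∩ h(c, b) ∩ j ∩ j ∩ l ∩ l, l, b) ∩ d(d(b ∩ j ∩ l, b ∪ j, h(l, b)), b ∪ c ∪ c ∩ l ∩ l ∩ l ∪ h(l, j) ∪ j ∪ j ∩ l ∩ l, b ∪ c ∪ d(b, c, b) ∪ j ∪ l) ∩ h(b ∩ b ∪ c ∪ c ∪ c ∪ c ∩ j ∩ l ∪ h(c, c) ∪ l, b ∩ b ∩ j ∪ d(b, l, l) ∪ j ∪ l) ∩ l ∪ c

Derivation:
Expand products over sums:  b ∩ c ∩ d(b ∩ b ∩ b ∩ c ∩ h(c, b) ∩ j ∩ l ∪ b ∩ b ∩ c ∩ c ∩ h(c, b) ∩ j ∩ l ∪ b ∩ b ∩ c ∩ h(c, b) ∩ j ∩ j ∩ l ∪ b ∩ b ∩ c ∩ h(c, b) ∩ j ∩ l ∩ l ∪ b ∩ c ∩ c ∩ h(c, b) ∩ j ∩ l ∩ l ∪ b ∩ c ∩ h(c, b) ∩ j ∩ j ∩ l ∩ l, l, b) ∩ d(d(b ∩ j ∩ l, b ∪ j, h(l, b)), b ∪ c ∪ c ∩ l ∩ l ∩ l ∪ h(l, j) ∪ j ∪ j ∩ l ∩ l, b ∪ c ∪ d(b, c, b) ∪ j ∪ l) ∩ h(b ∩ b ∪ c ∪ c ∪ c ∪ c ∩ j ∩ l ∪ h(c, c) ∪ l, b ∩ b ∩ j ∪ d(b, l, l) ∪ j ∪ l) ∩ l ∪ b ∪ c
Sort:  b ∪ b ∩ c ∩ d(b ∩ b ∩ b ∩ c ∩ h(c, b) ∩ j ∩ l ∪ b ∩ b ∩ c ∩ c ∩ h(c, b) ∩ j ∩ l ∪ b ∩ b ∩ c ∩ h(c, b) ∩ j ∩ j ∩ l ∪ b ∩ b ∩ c ∩ h(c, b) ∩ j ∩ l ∩ l ∪ b ∩ c ∩ c ∩ h(c, b) ∩ j ∩ l ∩ l ∪ b ∩ c ∩ h(c, b) ∩ j ∩ j ∩ l ∩ l, l, b) ∩ d(d(b ∩ j ∩ l, b ∪ j, h(l, b)), b ∪ c ∪ c ∩ l ∩ l ∩ l ∪ h(l, j) ∪ j ∪ j ∩ l ∩ l, b ∪ c ∪ d(b, c, b) ∪ j ∪ l) ∩ h(b ∩ b ∪ c ∪ c ∪ c ∪ c ∩ j ∩ l ∪ h(c, c) ∪ l, b ∩ b ∩ j ∪ d(b, l, l) ∪ j ∪ l) ∩ l ∪ c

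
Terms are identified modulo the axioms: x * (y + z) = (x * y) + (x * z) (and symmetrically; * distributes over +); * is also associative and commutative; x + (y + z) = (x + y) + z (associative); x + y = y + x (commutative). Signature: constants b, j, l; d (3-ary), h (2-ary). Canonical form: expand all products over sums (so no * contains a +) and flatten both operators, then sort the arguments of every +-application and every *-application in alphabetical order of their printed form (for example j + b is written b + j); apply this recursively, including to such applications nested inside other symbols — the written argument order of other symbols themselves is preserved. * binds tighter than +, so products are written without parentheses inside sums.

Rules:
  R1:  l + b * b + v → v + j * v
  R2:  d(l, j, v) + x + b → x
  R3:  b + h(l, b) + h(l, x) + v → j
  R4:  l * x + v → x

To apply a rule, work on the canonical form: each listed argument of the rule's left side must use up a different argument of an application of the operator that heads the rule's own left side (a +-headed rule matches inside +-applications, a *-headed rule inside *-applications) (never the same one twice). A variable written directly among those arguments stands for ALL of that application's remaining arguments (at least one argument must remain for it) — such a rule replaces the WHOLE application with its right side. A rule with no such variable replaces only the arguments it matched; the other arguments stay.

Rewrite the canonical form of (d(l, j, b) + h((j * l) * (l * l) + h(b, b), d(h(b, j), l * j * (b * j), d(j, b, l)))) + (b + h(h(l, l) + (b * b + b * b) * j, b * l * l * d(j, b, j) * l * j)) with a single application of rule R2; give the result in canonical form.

Canonical form:  b + d(l, j, b) + h(b * b * j + b * b * j + h(l, l), b * d(j, b, j) * j * l * l * l) + h(h(b, b) + j * l * l * l, d(h(b, j), b * j * j * l, d(j, b, l)))
Apply R2:  consuming b, d(l, j, b);  v := b, x := h(b * b * j + b * b * j + h(l, l), b * d(j, b, j) * j * l * l * l) + h(h(b, b) + j * l * l * l, d(h(b, j), b * j * j * l, d(j, b, l)))
The extension variable absorbs all remaining arguments, so the whole application is rewritten.
Giving:  h(b * b * j + b * b * j + h(l, l), b * d(j, b, j) * j * l * l * l) + h(h(b, b) + j * l * l * l, d(h(b, j), b * j * j * l, d(j, b, l)))

Answer: h(b * b * j + b * b * j + h(l, l), b * d(j, b, j) * j * l * l * l) + h(h(b, b) + j * l * l * l, d(h(b, j), b * j * j * l, d(j, b, l)))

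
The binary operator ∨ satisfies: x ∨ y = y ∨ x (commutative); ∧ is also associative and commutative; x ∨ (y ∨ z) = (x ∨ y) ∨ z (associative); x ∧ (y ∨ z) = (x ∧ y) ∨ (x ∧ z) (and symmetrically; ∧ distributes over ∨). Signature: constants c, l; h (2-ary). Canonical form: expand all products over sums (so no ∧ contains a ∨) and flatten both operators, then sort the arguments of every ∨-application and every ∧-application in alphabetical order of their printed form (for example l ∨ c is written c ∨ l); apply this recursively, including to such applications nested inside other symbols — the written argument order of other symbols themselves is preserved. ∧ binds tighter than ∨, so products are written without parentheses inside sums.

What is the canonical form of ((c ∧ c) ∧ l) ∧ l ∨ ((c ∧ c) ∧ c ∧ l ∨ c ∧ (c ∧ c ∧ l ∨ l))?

Answer: c ∧ c ∧ c ∧ l ∨ c ∧ c ∧ c ∧ l ∨ c ∧ c ∧ l ∧ l ∨ c ∧ l

Derivation:
Expand:  c ∧ c ∧ l ∧ l ∨ c ∧ c ∧ c ∧ l ∨ c ∧ c ∧ c ∧ l ∨ c ∧ l
Sort:  c ∧ c ∧ c ∧ l ∨ c ∧ c ∧ c ∧ l ∨ c ∧ c ∧ l ∧ l ∨ c ∧ l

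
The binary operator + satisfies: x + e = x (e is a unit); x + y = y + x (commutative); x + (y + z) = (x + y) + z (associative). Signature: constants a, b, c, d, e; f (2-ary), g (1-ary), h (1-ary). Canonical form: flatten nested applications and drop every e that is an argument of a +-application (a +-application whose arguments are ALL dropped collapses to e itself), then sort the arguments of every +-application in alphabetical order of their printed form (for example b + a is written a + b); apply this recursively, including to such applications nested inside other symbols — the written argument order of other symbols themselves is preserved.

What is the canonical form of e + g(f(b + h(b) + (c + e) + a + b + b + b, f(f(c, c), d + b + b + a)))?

Canonicalize subterm:  g(f(b + h(b) + (c + e) + a + b + b + b, f(f(c, c), d + b + b + a)))  →  g(f(a + b + b + b + b + c + h(b), f(f(c, c), a + b + b + d)))
Units out:  drop e
Sort arguments:  g(f(a + b + b + b + b + c + h(b), f(f(c, c), a + b + b + d)))

Answer: g(f(a + b + b + b + b + c + h(b), f(f(c, c), a + b + b + d)))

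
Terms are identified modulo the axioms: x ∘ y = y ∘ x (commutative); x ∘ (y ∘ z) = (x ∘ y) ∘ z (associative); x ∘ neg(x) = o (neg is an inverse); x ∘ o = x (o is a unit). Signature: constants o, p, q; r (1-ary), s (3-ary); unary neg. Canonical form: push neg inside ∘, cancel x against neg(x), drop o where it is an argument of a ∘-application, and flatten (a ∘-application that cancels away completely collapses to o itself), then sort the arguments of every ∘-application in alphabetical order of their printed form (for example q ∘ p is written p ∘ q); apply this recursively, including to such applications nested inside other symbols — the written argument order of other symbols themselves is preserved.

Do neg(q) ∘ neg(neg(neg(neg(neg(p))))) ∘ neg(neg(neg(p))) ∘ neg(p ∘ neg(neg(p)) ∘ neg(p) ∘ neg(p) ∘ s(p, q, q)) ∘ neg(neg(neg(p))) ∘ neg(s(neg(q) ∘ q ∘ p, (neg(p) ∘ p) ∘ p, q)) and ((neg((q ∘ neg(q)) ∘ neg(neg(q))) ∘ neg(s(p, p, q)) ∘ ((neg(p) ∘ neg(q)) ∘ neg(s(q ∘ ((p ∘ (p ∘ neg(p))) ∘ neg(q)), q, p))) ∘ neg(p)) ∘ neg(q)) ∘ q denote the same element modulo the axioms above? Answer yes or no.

Answer: no — neg(p) ∘ neg(p) ∘ neg(p) ∘ neg(q) ∘ neg(s(p, p, q)) ∘ neg(s(p, q, q)) vs neg(p) ∘ neg(p) ∘ neg(q) ∘ neg(q) ∘ neg(s(p, p, q)) ∘ neg(s(p, q, p))

Derivation:
Left:  neg(q) ∘ neg(neg(neg(neg(neg(p))))) ∘ neg(neg(neg(p))) ∘ neg(p ∘ neg(neg(p)) ∘ neg(p) ∘ neg(p) ∘ s(p, q, q)) ∘ neg(neg(neg(p))) ∘ neg(s(neg(q) ∘ q ∘ p, (neg(p) ∘ p) ∘ p, q))
  Push neg inside:  distribute neg over ∘ and collapse double neg
  Collect:  neg(q) ∘ neg(p) ∘ neg(p) ∘ neg(p) ∘ neg(s(p, q, q)) ∘ neg(s(p, p, q))
  Sort arguments:  neg(p) ∘ neg(p) ∘ neg(p) ∘ neg(q) ∘ neg(s(p, p, q)) ∘ neg(s(p, q, q))
Right:  ((neg((q ∘ neg(q)) ∘ neg(neg(q))) ∘ neg(s(p, p, q)) ∘ ((neg(p) ∘ neg(q)) ∘ neg(s(q ∘ ((p ∘ (p ∘ neg(p))) ∘ neg(q)), q, p))) ∘ neg(p)) ∘ neg(q)) ∘ q
  Push neg inside:  distribute neg over ∘ and collapse double neg
  Collect:  neg(q) ∘ neg(q) ∘ neg(s(p, p, q)) ∘ neg(p) ∘ neg(p) ∘ neg(s(p, q, p))
  Sort:  neg(p) ∘ neg(p) ∘ neg(q) ∘ neg(q) ∘ neg(s(p, p, q)) ∘ neg(s(p, q, p))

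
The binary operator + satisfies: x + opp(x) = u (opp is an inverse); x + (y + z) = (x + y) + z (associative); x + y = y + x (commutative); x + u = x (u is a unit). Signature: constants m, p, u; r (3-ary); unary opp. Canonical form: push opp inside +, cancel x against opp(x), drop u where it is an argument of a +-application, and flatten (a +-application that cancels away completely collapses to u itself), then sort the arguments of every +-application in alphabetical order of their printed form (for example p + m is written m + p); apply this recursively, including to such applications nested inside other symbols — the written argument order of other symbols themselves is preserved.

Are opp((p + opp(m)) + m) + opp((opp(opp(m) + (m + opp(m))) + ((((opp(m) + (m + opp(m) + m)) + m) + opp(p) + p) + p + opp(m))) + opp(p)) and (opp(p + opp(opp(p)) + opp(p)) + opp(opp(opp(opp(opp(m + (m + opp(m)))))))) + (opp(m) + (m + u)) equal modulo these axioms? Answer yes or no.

Left:  opp((p + opp(m)) + m) + opp((opp(opp(m) + (m + opp(m))) + ((((opp(m) + (m + opp(m) + m)) + m) + opp(p) + p) + p + opp(m))) + opp(p))
  Push opp inside:  distribute opp over + and collapse double opp
  Collect terms:  opp(p) + opp(m)
  Sort:  opp(m) + opp(p)
Right:  (opp(p + opp(opp(p)) + opp(p)) + opp(opp(opp(opp(opp(m + (m + opp(m)))))))) + (opp(m) + (m + u))
  Push opp inside:  distribute opp over + and collapse double opp
  Combine occurrences:  opp(p) + opp(m)
  Sort arguments:  opp(m) + opp(p)

Answer: yes — both canonical forms are opp(m) + opp(p)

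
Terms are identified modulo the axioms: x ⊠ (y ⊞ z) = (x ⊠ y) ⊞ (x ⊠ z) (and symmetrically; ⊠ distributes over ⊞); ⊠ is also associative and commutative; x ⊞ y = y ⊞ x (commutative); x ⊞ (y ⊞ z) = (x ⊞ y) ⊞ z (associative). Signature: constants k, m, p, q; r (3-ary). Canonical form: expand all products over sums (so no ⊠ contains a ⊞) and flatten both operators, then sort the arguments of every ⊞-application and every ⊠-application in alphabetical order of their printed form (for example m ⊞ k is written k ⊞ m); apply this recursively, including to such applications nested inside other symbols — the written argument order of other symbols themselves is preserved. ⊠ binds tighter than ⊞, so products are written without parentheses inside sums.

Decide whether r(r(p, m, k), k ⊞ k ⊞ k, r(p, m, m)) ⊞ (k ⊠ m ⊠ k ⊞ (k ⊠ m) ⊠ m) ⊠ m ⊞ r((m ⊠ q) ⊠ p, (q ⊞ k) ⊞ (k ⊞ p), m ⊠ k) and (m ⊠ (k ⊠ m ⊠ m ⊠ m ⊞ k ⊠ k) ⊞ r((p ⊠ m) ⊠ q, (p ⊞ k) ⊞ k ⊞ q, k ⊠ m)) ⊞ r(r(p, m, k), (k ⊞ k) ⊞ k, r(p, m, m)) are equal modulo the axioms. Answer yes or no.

Answer: no — k ⊠ k ⊠ m ⊠ m ⊞ k ⊠ m ⊠ m ⊠ m ⊞ r(m ⊠ p ⊠ q, k ⊞ k ⊞ p ⊞ q, k ⊠ m) ⊞ r(r(p, m, k), k ⊞ k ⊞ k, r(p, m, m)) vs k ⊠ k ⊠ m ⊞ k ⊠ m ⊠ m ⊠ m ⊠ m ⊞ r(m ⊠ p ⊠ q, k ⊞ k ⊞ p ⊞ q, k ⊠ m) ⊞ r(r(p, m, k), k ⊞ k ⊞ k, r(p, m, m))

Derivation:
Left:  r(r(p, m, k), k ⊞ k ⊞ k, r(p, m, m)) ⊞ (k ⊠ m ⊠ k ⊞ (k ⊠ m) ⊠ m) ⊠ m ⊞ r((m ⊠ q) ⊠ p, (q ⊞ k) ⊞ (k ⊞ p), m ⊠ k)
  Expand:  r(r(p, m, k), k ⊞ k ⊞ k, r(p, m, m)) ⊞ k ⊠ k ⊠ m ⊠ m ⊞ k ⊠ m ⊠ m ⊠ m ⊞ r(m ⊠ p ⊠ q, k ⊞ k ⊞ p ⊞ q, k ⊠ m)
  Order the arguments:  k ⊠ k ⊠ m ⊠ m ⊞ k ⊠ m ⊠ m ⊠ m ⊞ r(m ⊠ p ⊠ q, k ⊞ k ⊞ p ⊞ q, k ⊠ m) ⊞ r(r(p, m, k), k ⊞ k ⊞ k, r(p, m, m))
Right:  (m ⊠ (k ⊠ m ⊠ m ⊠ m ⊞ k ⊠ k) ⊞ r((p ⊠ m) ⊠ q, (p ⊞ k) ⊞ k ⊞ q, k ⊠ m)) ⊞ r(r(p, m, k), (k ⊞ k) ⊞ k, r(p, m, m))
  Expand:  k ⊠ m ⊠ m ⊠ m ⊠ m ⊞ k ⊠ k ⊠ m ⊞ r(m ⊠ p ⊠ q, k ⊞ k ⊞ p ⊞ q, k ⊠ m) ⊞ r(r(p, m, k), k ⊞ k ⊞ k, r(p, m, m))
  Sort arguments:  k ⊠ k ⊠ m ⊞ k ⊠ m ⊠ m ⊠ m ⊠ m ⊞ r(m ⊠ p ⊠ q, k ⊞ k ⊞ p ⊞ q, k ⊠ m) ⊞ r(r(p, m, k), k ⊞ k ⊞ k, r(p, m, m))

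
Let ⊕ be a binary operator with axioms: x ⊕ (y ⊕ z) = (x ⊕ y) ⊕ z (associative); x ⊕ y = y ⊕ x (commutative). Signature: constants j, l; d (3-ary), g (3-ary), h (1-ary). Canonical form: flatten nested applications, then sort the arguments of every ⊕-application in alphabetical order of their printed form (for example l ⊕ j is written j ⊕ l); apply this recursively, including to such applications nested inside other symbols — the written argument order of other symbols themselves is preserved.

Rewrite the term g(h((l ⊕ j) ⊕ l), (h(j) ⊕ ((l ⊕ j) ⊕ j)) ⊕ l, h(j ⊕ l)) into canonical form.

Focus inside:  (h(j) ⊕ ((l ⊕ j) ⊕ j)) ⊕ l
Flatten:  h(j) ⊕ l ⊕ j ⊕ j ⊕ l
Sort arguments:  h(j) ⊕ j ⊕ j ⊕ l ⊕ l
Reassemble:  g(h(j ⊕ l ⊕ l), h(j) ⊕ j ⊕ j ⊕ l ⊕ l, h(j ⊕ l))

Answer: g(h(j ⊕ l ⊕ l), h(j) ⊕ j ⊕ j ⊕ l ⊕ l, h(j ⊕ l))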